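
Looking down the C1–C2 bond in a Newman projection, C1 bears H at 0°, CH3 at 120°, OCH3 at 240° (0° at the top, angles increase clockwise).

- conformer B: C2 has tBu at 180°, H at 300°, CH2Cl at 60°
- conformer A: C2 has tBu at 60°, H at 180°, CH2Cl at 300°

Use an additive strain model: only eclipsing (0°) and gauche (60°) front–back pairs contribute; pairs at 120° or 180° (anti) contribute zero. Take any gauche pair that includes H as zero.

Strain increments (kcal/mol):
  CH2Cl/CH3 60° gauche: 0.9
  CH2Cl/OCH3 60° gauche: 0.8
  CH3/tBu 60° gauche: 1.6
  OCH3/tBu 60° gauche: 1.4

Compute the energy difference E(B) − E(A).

+1.5 kcal/mol

B is staggered. CH3 at 120° is gauche with tBu at 180° (1.6); CH3 at 120° is gauche with CH2Cl at 60° (0.9); OCH3 at 240° is gauche with tBu at 180° (1.4). Total 3.9 kcal/mol.
A is staggered. CH3 at 120° is gauche with tBu at 60° (1.6); OCH3 at 240° is gauche with CH2Cl at 300° (0.8). Total 2.4 kcal/mol.
E(B) − E(A) = 3.9 − 2.4 = +1.5 kcal/mol.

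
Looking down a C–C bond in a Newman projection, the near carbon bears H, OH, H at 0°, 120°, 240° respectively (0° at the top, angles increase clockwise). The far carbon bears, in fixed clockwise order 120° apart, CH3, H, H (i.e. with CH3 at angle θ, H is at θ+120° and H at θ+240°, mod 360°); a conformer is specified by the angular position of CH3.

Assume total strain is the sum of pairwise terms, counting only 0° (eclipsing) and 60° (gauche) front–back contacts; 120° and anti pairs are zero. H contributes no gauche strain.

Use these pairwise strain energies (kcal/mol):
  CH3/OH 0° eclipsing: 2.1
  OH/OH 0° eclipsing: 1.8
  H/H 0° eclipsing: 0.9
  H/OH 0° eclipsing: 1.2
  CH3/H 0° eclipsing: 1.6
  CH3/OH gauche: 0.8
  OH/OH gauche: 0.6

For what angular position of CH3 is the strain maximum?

CH3 at 0° (eclipsed): H(0°)/CH3(0°) eclipsed 1.6; OH(120°)/H(120°) eclipsed 1.2; H(240°)/H(240°) eclipsed 0.9 → 3.7 kcal/mol.
CH3 at 60° (staggered): OH(120°)/CH3(60°) gauche 0.8 → 0.8 kcal/mol.
CH3 at 120° (eclipsed): H(0°)/H(0°) eclipsed 0.9; OH(120°)/CH3(120°) eclipsed 2.1; H(240°)/H(240°) eclipsed 0.9 → 3.9 kcal/mol.
CH3 at 180° (staggered): OH(120°)/CH3(180°) gauche 0.8 → 0.8 kcal/mol.
CH3 at 240° (eclipsed): H(0°)/H(0°) eclipsed 0.9; OH(120°)/H(120°) eclipsed 1.2; H(240°)/CH3(240°) eclipsed 1.6 → 3.7 kcal/mol.
CH3 at 300° (staggered): no non-H gauche contacts → 0.0 kcal/mol.
The maximum (3.9 kcal/mol) occurs with CH3 at 120°.

120°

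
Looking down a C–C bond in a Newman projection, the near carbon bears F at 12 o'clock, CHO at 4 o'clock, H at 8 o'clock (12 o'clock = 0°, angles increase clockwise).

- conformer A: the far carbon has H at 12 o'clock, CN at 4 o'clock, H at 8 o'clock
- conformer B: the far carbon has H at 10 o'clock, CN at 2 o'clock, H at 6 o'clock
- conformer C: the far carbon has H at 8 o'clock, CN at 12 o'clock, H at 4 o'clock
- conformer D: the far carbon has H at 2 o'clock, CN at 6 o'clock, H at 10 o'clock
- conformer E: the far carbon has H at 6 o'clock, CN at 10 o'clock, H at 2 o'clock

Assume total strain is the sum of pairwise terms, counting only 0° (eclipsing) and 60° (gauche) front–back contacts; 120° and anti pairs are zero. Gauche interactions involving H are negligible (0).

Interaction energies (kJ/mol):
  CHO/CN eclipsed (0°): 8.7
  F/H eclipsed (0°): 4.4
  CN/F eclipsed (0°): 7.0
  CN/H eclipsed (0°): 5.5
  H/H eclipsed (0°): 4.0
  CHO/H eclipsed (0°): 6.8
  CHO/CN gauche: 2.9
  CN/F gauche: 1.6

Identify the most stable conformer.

A (eclipsed): F(0°)/H(0°) eclipsed 4.4; CHO(120°)/CN(120°) eclipsed 8.7; H(240°)/H(240°) eclipsed 4.0 → 17.1 kJ/mol.
B (staggered): F(0°)/CN(60°) gauche 1.6; CHO(120°)/CN(60°) gauche 2.9 → 4.5 kJ/mol.
C (eclipsed): F(0°)/CN(0°) eclipsed 7.0; CHO(120°)/H(120°) eclipsed 6.8; H(240°)/H(240°) eclipsed 4.0 → 17.8 kJ/mol.
D (staggered): CHO(120°)/CN(180°) gauche 2.9 → 2.9 kJ/mol.
E (staggered): F(0°)/CN(300°) gauche 1.6 → 1.6 kJ/mol.
E has the lowest total (1.6 kJ/mol).

E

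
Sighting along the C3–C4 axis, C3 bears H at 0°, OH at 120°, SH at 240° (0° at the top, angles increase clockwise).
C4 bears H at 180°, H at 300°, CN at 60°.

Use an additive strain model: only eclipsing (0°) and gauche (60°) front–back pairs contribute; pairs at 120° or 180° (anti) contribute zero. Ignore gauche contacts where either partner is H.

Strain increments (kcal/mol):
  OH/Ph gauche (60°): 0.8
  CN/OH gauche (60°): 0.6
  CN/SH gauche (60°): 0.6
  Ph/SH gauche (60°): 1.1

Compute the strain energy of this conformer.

This conformer (staggered): OH–CN gauche; 0.6 = 0.6 kcal/mol.

0.6 kcal/mol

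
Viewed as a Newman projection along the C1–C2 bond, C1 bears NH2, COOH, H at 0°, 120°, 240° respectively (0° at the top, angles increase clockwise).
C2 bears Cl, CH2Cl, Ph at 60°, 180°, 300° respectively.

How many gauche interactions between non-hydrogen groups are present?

4

Non-H gauche pairs: NH2(0°)/Cl(60°); NH2(0°)/Ph(300°); COOH(120°)/Cl(60°); COOH(120°)/CH2Cl(180°) — 4 interactions.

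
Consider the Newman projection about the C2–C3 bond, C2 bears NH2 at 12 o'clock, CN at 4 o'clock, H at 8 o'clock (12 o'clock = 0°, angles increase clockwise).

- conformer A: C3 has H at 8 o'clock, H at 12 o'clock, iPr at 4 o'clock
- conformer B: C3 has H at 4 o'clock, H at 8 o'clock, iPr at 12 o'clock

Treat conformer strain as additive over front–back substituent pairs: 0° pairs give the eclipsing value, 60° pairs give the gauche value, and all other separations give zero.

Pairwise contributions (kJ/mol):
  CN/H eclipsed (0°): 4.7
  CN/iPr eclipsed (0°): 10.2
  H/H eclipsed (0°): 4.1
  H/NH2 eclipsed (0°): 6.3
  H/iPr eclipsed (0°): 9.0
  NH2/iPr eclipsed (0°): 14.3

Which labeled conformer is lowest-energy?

A

A is eclipsed. NH2 at 0° is eclipsed with H at 0° (6.3); CN at 120° is eclipsed with iPr at 120° (10.2); H at 240° is eclipsed with H at 240° (4.1). Total 20.6 kJ/mol.
B is eclipsed. NH2 at 0° is eclipsed with iPr at 0° (14.3); CN at 120° is eclipsed with H at 120° (4.7); H at 240° is eclipsed with H at 240° (4.1). Total 23.1 kJ/mol.
A has the lowest total (20.6 kJ/mol).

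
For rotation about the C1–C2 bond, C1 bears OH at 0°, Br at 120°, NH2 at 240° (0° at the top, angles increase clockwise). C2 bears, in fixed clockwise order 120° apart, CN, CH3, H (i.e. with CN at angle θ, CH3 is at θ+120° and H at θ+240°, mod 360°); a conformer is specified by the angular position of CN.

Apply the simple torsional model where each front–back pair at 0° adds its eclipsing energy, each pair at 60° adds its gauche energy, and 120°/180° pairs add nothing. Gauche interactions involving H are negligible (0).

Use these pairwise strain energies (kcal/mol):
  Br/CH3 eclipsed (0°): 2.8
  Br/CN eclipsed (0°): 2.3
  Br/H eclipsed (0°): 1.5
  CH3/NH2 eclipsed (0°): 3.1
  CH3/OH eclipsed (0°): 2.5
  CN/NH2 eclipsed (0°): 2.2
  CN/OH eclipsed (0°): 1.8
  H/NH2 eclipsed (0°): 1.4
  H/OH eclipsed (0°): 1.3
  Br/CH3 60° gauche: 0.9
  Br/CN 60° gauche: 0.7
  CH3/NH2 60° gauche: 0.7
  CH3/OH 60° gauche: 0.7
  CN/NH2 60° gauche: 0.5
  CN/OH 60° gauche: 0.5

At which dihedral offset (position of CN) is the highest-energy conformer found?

CN at 0° (eclipsed): OH(0°)/CN(0°) eclipsed 1.8; Br(120°)/CH3(120°) eclipsed 2.8; NH2(240°)/H(240°) eclipsed 1.4 → 6.0 kcal/mol.
CN at 60° (staggered): OH(0°)/CN(60°) gauche 0.5; Br(120°)/CN(60°) gauche 0.7; Br(120°)/CH3(180°) gauche 0.9; NH2(240°)/CH3(180°) gauche 0.7 → 2.8 kcal/mol.
CN at 120° (eclipsed): OH(0°)/H(0°) eclipsed 1.3; Br(120°)/CN(120°) eclipsed 2.3; NH2(240°)/CH3(240°) eclipsed 3.1 → 6.7 kcal/mol.
CN at 180° (staggered): OH(0°)/CH3(300°) gauche 0.7; Br(120°)/CN(180°) gauche 0.7; NH2(240°)/CN(180°) gauche 0.5; NH2(240°)/CH3(300°) gauche 0.7 → 2.6 kcal/mol.
CN at 240° (eclipsed): OH(0°)/CH3(0°) eclipsed 2.5; Br(120°)/H(120°) eclipsed 1.5; NH2(240°)/CN(240°) eclipsed 2.2 → 6.2 kcal/mol.
CN at 300° (staggered): OH(0°)/CN(300°) gauche 0.5; OH(0°)/CH3(60°) gauche 0.7; Br(120°)/CH3(60°) gauche 0.9; NH2(240°)/CN(300°) gauche 0.5 → 2.6 kcal/mol.
The maximum (6.7 kcal/mol) occurs with CN at 120°.

120°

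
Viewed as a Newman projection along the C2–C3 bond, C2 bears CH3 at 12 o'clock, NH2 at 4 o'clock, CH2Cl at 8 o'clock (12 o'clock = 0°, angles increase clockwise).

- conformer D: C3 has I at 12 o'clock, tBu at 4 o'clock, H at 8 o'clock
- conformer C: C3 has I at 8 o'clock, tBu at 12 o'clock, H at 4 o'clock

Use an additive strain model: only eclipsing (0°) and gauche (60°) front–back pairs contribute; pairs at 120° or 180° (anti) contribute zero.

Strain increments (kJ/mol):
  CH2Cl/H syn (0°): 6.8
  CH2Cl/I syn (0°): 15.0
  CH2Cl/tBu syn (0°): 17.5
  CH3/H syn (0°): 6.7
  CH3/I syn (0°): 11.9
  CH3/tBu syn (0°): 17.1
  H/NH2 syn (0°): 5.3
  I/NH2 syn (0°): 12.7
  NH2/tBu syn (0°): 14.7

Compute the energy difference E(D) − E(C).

-4.0 kJ/mol

D (eclipsed): CH3(0°)/I(0°) eclipsed 11.9; NH2(120°)/tBu(120°) eclipsed 14.7; CH2Cl(240°)/H(240°) eclipsed 6.8 → 33.4 kJ/mol.
C (eclipsed): CH3(0°)/tBu(0°) eclipsed 17.1; NH2(120°)/H(120°) eclipsed 5.3; CH2Cl(240°)/I(240°) eclipsed 15.0 → 37.4 kJ/mol.
E(D) − E(C) = 33.4 − 37.4 = -4.0 kJ/mol.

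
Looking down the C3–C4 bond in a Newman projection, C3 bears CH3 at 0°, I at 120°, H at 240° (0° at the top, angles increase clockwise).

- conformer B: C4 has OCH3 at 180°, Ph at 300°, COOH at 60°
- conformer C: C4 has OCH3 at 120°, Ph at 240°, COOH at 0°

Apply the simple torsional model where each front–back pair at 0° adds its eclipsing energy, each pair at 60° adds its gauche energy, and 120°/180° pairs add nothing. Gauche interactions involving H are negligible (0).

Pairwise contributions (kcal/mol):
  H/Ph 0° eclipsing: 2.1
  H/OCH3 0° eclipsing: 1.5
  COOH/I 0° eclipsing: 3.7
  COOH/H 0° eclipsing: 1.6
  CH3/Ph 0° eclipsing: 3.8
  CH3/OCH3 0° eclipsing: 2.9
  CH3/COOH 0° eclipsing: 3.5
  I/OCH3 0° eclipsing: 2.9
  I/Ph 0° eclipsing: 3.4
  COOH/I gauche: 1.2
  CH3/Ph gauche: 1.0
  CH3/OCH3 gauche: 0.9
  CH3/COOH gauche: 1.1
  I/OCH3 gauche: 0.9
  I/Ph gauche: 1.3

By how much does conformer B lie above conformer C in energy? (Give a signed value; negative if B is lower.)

B (staggered): CH3(0°)/Ph(300°) gauche 1.0; CH3(0°)/COOH(60°) gauche 1.1; I(120°)/OCH3(180°) gauche 0.9; I(120°)/COOH(60°) gauche 1.2 → 4.2 kcal/mol.
C (eclipsed): CH3(0°)/COOH(0°) eclipsed 3.5; I(120°)/OCH3(120°) eclipsed 2.9; H(240°)/Ph(240°) eclipsed 2.1 → 8.5 kcal/mol.
E(B) − E(C) = 4.2 − 8.5 = -4.3 kcal/mol.

-4.3 kcal/mol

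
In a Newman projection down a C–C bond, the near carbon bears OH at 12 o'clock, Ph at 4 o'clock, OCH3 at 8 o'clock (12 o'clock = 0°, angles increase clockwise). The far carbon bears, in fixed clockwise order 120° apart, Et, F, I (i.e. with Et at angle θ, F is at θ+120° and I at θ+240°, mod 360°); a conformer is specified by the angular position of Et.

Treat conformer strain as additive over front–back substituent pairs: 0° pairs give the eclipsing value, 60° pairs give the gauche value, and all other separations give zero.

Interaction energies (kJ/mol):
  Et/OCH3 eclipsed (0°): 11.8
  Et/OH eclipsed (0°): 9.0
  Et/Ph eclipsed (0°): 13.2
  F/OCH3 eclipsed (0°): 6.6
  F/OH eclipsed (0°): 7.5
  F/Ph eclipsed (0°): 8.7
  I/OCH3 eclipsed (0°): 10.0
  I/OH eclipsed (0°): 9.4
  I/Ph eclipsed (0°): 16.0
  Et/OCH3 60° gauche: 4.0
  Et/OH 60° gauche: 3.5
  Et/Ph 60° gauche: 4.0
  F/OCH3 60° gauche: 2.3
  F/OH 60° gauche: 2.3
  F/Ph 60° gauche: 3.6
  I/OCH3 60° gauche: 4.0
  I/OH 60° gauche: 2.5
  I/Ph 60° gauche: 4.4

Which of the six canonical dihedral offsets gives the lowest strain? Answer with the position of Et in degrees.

180°

Et at 0° is eclipsed. OH at 0° is eclipsed with Et at 0° (9.0); Ph at 120° is eclipsed with F at 120° (8.7); OCH3 at 240° is eclipsed with I at 240° (10.0). Total 27.7 kJ/mol.
Et at 60° is staggered. OH at 0° is gauche with Et at 60° (3.5); OH at 0° is gauche with I at 300° (2.5); Ph at 120° is gauche with Et at 60° (4.0); Ph at 120° is gauche with F at 180° (3.6); OCH3 at 240° is gauche with F at 180° (2.3); OCH3 at 240° is gauche with I at 300° (4.0). Total 19.9 kJ/mol.
Et at 120° is eclipsed. OH at 0° is eclipsed with I at 0° (9.4); Ph at 120° is eclipsed with Et at 120° (13.2); OCH3 at 240° is eclipsed with F at 240° (6.6). Total 29.2 kJ/mol.
Et at 180° is staggered. OH at 0° is gauche with F at 300° (2.3); OH at 0° is gauche with I at 60° (2.5); Ph at 120° is gauche with Et at 180° (4.0); Ph at 120° is gauche with I at 60° (4.4); OCH3 at 240° is gauche with Et at 180° (4.0); OCH3 at 240° is gauche with F at 300° (2.3). Total 19.5 kJ/mol.
Et at 240° is eclipsed. OH at 0° is eclipsed with F at 0° (7.5); Ph at 120° is eclipsed with I at 120° (16.0); OCH3 at 240° is eclipsed with Et at 240° (11.8). Total 35.3 kJ/mol.
Et at 300° is staggered. OH at 0° is gauche with Et at 300° (3.5); OH at 0° is gauche with F at 60° (2.3); Ph at 120° is gauche with F at 60° (3.6); Ph at 120° is gauche with I at 180° (4.4); OCH3 at 240° is gauche with Et at 300° (4.0); OCH3 at 240° is gauche with I at 180° (4.0). Total 21.8 kJ/mol.
The minimum (19.5 kJ/mol) occurs with Et at 180°.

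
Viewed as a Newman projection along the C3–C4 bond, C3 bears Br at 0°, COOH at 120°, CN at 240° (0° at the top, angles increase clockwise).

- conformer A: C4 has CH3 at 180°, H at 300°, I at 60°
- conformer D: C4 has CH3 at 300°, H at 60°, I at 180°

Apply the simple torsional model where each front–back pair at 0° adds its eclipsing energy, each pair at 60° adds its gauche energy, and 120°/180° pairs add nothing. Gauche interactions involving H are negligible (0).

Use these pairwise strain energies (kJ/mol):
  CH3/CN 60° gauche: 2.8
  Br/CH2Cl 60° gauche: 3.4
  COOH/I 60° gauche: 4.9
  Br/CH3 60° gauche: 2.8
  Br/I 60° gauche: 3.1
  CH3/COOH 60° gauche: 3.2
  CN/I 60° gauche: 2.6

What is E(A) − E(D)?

+0.9 kJ/mol

A (staggered): Br–I gauche, COOH–CH3 gauche, COOH–I gauche, CN–CH3 gauche; 3.1 + 3.2 + 4.9 + 2.8 = 14.0 kJ/mol.
D (staggered): Br–CH3 gauche, COOH–I gauche, CN–CH3 gauche, CN–I gauche; 2.8 + 4.9 + 2.8 + 2.6 = 13.1 kJ/mol.
E(A) − E(D) = 14.0 − 13.1 = +0.9 kJ/mol.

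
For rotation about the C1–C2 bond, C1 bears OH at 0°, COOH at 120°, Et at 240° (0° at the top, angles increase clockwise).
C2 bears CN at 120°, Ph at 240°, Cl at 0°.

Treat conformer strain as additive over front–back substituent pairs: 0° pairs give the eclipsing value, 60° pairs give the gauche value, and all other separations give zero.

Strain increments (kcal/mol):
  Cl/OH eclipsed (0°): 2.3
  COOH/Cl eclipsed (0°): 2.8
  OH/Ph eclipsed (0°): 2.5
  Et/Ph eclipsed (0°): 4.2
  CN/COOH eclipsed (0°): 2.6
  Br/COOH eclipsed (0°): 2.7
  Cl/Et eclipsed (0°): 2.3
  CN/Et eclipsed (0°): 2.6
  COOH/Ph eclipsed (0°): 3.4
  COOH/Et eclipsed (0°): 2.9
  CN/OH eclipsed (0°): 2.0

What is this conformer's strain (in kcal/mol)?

9.1 kcal/mol

This conformer (eclipsed): OH–Cl eclipsed, COOH–CN eclipsed, Et–Ph eclipsed; 2.3 + 2.6 + 4.2 = 9.1 kcal/mol.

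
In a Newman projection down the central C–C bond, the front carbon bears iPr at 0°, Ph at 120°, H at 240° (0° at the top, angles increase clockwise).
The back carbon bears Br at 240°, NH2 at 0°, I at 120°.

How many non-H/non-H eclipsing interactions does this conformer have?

Non-H eclipsing pairs: iPr(0°)/NH2(0°); Ph(120°)/I(120°) — 2 interactions.

2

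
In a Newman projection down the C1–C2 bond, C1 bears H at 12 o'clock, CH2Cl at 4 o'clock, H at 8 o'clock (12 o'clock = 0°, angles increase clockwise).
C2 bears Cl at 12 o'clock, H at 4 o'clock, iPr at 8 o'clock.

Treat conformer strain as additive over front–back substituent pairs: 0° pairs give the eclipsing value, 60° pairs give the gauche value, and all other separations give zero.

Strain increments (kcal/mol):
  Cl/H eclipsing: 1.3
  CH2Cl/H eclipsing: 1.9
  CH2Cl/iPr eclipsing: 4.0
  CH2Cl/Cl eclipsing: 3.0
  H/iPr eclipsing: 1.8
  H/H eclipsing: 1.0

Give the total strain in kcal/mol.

5.0 kcal/mol

This conformer is eclipsed. H at 0° is eclipsed with Cl at 0° (1.3); CH2Cl at 120° is eclipsed with H at 120° (1.9); H at 240° is eclipsed with iPr at 240° (1.8). Total 5.0 kcal/mol.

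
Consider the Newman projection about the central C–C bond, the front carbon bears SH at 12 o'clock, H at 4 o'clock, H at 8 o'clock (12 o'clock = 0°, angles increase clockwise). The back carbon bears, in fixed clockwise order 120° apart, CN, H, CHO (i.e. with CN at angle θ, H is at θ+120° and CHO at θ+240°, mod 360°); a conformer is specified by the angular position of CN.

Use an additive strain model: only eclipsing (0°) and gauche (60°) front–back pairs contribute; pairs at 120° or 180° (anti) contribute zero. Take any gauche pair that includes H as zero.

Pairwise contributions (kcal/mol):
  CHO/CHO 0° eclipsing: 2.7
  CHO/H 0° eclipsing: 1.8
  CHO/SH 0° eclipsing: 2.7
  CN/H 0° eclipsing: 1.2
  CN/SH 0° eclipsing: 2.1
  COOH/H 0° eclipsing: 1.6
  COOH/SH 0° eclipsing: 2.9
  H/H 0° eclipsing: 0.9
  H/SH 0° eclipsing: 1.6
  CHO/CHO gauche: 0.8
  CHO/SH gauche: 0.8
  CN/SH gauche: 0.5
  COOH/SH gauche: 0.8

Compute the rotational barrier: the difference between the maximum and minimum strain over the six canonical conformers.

CN at 0° is eclipsed. SH at 0° is eclipsed with CN at 0° (2.1); H at 120° is eclipsed with H at 120° (0.9); H at 240° is eclipsed with CHO at 240° (1.8). Total 4.8 kcal/mol.
CN at 60° is staggered. SH at 0° is gauche with CN at 60° (0.5); SH at 0° is gauche with CHO at 300° (0.8). Total 1.3 kcal/mol.
CN at 120° is eclipsed. SH at 0° is eclipsed with CHO at 0° (2.7); H at 120° is eclipsed with CN at 120° (1.2); H at 240° is eclipsed with H at 240° (0.9). Total 4.8 kcal/mol.
CN at 180° is staggered. SH at 0° is gauche with CHO at 60° (0.8). Total 0.8 kcal/mol.
CN at 240° is eclipsed. SH at 0° is eclipsed with H at 0° (1.6); H at 120° is eclipsed with CHO at 120° (1.8); H at 240° is eclipsed with CN at 240° (1.2). Total 4.6 kcal/mol.
CN at 300° is staggered. SH at 0° is gauche with CN at 300° (0.5). Total 0.5 kcal/mol.
Max at 0° (4.8 kcal/mol), min at 300° (0.5 kcal/mol); barrier = 4.3 kcal/mol.

4.3 kcal/mol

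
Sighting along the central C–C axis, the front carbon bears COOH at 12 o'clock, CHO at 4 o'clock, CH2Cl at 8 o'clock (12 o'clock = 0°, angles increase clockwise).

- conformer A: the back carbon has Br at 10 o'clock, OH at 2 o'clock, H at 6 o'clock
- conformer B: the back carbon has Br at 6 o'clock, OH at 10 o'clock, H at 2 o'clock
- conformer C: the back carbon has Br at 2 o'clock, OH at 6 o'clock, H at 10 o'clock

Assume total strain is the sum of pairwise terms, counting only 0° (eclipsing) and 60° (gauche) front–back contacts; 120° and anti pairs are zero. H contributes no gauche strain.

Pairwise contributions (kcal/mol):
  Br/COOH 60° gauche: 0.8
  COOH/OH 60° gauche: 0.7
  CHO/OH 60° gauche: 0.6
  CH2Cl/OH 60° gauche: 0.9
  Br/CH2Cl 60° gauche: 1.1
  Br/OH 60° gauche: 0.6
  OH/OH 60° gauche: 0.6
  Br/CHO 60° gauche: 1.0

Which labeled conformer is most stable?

A

A (staggered): COOH–Br gauche, COOH–OH gauche, CHO–OH gauche, CH2Cl–Br gauche; 0.8 + 0.7 + 0.6 + 1.1 = 3.2 kcal/mol.
B (staggered): COOH–OH gauche, CHO–Br gauche, CH2Cl–Br gauche, CH2Cl–OH gauche; 0.7 + 1.0 + 1.1 + 0.9 = 3.7 kcal/mol.
C (staggered): COOH–Br gauche, CHO–Br gauche, CHO–OH gauche, CH2Cl–OH gauche; 0.8 + 1.0 + 0.6 + 0.9 = 3.3 kcal/mol.
A has the lowest total (3.2 kcal/mol).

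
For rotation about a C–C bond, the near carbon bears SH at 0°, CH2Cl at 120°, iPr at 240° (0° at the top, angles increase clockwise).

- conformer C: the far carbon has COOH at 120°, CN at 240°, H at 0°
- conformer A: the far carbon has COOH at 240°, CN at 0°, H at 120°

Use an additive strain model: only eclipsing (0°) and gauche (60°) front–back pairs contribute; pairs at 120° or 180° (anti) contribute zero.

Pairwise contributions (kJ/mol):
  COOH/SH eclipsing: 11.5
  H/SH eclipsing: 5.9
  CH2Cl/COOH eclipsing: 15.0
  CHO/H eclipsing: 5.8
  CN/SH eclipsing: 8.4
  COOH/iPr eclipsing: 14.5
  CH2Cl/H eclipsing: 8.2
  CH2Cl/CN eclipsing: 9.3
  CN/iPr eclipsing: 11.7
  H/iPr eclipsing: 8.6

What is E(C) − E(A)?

C is eclipsed. SH at 0° is eclipsed with H at 0° (5.9); CH2Cl at 120° is eclipsed with COOH at 120° (15.0); iPr at 240° is eclipsed with CN at 240° (11.7). Total 32.6 kJ/mol.
A is eclipsed. SH at 0° is eclipsed with CN at 0° (8.4); CH2Cl at 120° is eclipsed with H at 120° (8.2); iPr at 240° is eclipsed with COOH at 240° (14.5). Total 31.1 kJ/mol.
E(C) − E(A) = 32.6 − 31.1 = +1.5 kJ/mol.

+1.5 kJ/mol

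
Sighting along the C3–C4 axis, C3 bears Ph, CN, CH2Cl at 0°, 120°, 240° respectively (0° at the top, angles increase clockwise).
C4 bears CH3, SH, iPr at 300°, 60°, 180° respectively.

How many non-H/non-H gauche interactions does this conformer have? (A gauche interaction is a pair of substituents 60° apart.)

6

Non-H gauche pairs: Ph(0°)/CH3(300°); Ph(0°)/SH(60°); CN(120°)/SH(60°); CN(120°)/iPr(180°); CH2Cl(240°)/CH3(300°); CH2Cl(240°)/iPr(180°) — 6 interactions.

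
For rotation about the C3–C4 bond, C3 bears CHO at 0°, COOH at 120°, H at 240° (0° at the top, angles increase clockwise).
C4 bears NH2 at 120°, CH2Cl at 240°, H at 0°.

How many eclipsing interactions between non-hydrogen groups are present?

1

Non-H eclipsing pairs: COOH(120°)/NH2(120°) — 1 interaction.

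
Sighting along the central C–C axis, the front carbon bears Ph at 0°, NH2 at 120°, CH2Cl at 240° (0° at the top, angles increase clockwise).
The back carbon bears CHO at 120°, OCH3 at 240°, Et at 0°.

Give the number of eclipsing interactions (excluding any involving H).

3

Non-H eclipsing pairs: Ph(0°)/Et(0°); NH2(120°)/CHO(120°); CH2Cl(240°)/OCH3(240°) — 3 interactions.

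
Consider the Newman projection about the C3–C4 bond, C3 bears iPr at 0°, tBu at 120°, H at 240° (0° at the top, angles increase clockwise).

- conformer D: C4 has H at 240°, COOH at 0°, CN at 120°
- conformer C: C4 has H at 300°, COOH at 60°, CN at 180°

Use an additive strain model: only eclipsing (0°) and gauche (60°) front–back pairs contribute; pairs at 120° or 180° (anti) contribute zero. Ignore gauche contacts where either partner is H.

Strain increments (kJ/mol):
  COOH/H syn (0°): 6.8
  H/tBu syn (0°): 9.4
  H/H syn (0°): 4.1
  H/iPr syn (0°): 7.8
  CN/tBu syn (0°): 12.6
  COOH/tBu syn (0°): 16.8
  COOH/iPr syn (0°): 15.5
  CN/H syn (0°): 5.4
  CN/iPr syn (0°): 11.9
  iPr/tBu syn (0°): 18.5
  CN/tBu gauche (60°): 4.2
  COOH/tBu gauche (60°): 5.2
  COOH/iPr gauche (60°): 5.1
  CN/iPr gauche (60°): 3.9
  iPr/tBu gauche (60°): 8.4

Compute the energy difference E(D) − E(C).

D (eclipsed): iPr(0°)/COOH(0°) eclipsed 15.5; tBu(120°)/CN(120°) eclipsed 12.6; H(240°)/H(240°) eclipsed 4.1 → 32.2 kJ/mol.
C (staggered): iPr(0°)/COOH(60°) gauche 5.1; tBu(120°)/COOH(60°) gauche 5.2; tBu(120°)/CN(180°) gauche 4.2 → 14.5 kJ/mol.
E(D) − E(C) = 32.2 − 14.5 = +17.7 kJ/mol.

+17.7 kJ/mol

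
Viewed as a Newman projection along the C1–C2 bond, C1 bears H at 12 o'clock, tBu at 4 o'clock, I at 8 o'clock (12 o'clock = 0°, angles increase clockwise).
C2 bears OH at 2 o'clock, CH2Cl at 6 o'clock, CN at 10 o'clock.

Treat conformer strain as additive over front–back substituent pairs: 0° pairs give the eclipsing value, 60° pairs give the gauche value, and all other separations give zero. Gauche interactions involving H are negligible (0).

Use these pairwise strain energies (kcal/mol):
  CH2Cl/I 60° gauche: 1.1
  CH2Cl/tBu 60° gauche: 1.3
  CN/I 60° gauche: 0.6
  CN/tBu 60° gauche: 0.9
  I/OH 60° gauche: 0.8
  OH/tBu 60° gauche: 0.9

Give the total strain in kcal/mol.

3.9 kcal/mol

This conformer (staggered): tBu(120°)/OH(60°) gauche 0.9; tBu(120°)/CH2Cl(180°) gauche 1.3; I(240°)/CH2Cl(180°) gauche 1.1; I(240°)/CN(300°) gauche 0.6 → 3.9 kcal/mol.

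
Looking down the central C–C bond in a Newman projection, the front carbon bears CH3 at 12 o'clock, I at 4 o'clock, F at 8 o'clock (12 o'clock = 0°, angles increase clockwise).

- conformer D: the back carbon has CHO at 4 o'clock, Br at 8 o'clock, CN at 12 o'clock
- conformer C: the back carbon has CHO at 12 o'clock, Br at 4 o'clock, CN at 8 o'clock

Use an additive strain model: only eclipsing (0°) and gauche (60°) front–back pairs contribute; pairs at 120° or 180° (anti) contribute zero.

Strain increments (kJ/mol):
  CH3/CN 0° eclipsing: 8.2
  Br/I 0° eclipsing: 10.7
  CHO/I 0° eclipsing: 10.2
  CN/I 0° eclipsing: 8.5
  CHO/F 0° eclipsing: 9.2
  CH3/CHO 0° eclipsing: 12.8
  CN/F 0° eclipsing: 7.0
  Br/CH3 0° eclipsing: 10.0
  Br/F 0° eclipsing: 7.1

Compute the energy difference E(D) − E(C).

-5.0 kJ/mol

D is eclipsed. CH3 at 0° is eclipsed with CN at 0° (8.2); I at 120° is eclipsed with CHO at 120° (10.2); F at 240° is eclipsed with Br at 240° (7.1). Total 25.5 kJ/mol.
C is eclipsed. CH3 at 0° is eclipsed with CHO at 0° (12.8); I at 120° is eclipsed with Br at 120° (10.7); F at 240° is eclipsed with CN at 240° (7.0). Total 30.5 kJ/mol.
E(D) − E(C) = 25.5 − 30.5 = -5.0 kJ/mol.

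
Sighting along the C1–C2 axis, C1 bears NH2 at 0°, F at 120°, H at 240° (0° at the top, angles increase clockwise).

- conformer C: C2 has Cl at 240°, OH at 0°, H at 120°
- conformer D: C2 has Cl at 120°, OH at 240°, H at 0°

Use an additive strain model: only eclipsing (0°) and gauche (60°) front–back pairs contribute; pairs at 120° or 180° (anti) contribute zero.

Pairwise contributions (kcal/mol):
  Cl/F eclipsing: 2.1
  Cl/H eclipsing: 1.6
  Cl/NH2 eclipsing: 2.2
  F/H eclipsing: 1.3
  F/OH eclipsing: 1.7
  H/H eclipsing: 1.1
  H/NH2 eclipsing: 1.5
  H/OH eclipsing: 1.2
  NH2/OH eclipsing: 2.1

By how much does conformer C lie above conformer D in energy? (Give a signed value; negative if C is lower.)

+0.2 kcal/mol

C (eclipsed): NH2–OH eclipsed, F–H eclipsed, H–Cl eclipsed; 2.1 + 1.3 + 1.6 = 5.0 kcal/mol.
D (eclipsed): NH2–H eclipsed, F–Cl eclipsed, H–OH eclipsed; 1.5 + 2.1 + 1.2 = 4.8 kcal/mol.
E(C) − E(D) = 5.0 − 4.8 = +0.2 kcal/mol.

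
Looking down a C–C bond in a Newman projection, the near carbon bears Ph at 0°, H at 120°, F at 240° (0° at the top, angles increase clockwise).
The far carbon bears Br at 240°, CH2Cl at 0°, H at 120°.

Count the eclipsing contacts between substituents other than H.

2

Non-H eclipsing pairs: Ph(0°)/CH2Cl(0°); F(240°)/Br(240°) — 2 interactions.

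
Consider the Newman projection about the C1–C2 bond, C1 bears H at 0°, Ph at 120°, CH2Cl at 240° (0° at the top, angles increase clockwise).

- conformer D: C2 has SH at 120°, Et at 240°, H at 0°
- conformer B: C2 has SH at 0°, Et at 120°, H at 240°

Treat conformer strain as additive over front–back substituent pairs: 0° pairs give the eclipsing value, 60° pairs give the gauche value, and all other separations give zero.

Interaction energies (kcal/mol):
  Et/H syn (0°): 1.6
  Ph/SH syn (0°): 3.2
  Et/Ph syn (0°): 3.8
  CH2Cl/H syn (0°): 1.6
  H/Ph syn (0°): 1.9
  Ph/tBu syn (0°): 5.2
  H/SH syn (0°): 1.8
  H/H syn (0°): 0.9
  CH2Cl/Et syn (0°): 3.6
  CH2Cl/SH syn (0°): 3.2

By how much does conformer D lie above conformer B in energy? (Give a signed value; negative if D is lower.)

+0.5 kcal/mol

D (eclipsed): H(0°)/H(0°) eclipsed 0.9; Ph(120°)/SH(120°) eclipsed 3.2; CH2Cl(240°)/Et(240°) eclipsed 3.6 → 7.7 kcal/mol.
B (eclipsed): H(0°)/SH(0°) eclipsed 1.8; Ph(120°)/Et(120°) eclipsed 3.8; CH2Cl(240°)/H(240°) eclipsed 1.6 → 7.2 kcal/mol.
E(D) − E(B) = 7.7 − 7.2 = +0.5 kcal/mol.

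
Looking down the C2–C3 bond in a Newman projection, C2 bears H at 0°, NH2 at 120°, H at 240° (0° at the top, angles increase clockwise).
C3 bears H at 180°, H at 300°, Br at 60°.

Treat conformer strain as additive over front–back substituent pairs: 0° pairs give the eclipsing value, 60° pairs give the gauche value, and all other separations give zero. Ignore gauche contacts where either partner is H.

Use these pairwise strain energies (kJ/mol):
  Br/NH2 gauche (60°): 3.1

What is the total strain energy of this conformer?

3.1 kJ/mol

This conformer (staggered): NH2(120°)/Br(60°) gauche 3.1 → 3.1 kJ/mol.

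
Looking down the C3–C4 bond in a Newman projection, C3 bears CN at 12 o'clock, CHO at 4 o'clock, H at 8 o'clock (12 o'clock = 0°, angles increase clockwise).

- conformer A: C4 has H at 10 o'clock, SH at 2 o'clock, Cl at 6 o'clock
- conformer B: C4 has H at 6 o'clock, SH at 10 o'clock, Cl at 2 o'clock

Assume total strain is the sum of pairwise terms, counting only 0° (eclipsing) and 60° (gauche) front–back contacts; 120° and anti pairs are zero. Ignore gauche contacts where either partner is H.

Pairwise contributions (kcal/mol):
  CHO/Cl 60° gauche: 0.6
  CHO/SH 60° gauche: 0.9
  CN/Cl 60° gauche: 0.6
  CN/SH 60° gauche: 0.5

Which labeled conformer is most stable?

B

A (staggered): CN(0°)/SH(60°) gauche 0.5; CHO(120°)/SH(60°) gauche 0.9; CHO(120°)/Cl(180°) gauche 0.6 → 2.0 kcal/mol.
B (staggered): CN(0°)/SH(300°) gauche 0.5; CN(0°)/Cl(60°) gauche 0.6; CHO(120°)/Cl(60°) gauche 0.6 → 1.7 kcal/mol.
B has the lowest total (1.7 kcal/mol).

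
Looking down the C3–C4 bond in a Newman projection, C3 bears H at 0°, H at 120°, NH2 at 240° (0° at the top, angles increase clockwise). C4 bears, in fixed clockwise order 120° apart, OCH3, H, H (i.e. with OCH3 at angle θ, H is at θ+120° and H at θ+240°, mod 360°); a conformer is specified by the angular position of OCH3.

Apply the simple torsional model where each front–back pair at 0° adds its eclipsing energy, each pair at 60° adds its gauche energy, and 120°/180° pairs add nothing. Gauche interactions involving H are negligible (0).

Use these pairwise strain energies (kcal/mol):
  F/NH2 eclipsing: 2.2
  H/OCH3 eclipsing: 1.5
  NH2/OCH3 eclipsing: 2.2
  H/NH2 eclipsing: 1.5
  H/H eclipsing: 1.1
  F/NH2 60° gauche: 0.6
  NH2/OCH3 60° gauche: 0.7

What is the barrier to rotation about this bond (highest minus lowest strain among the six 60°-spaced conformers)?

4.4 kcal/mol

OCH3 at 0° (eclipsed): H–OCH3 eclipsed, H–H eclipsed, NH2–H eclipsed; 1.5 + 1.1 + 1.5 = 4.1 kcal/mol.
OCH3 at 60° (staggered): no non-H gauche contacts → 0.0 kcal/mol.
OCH3 at 120° (eclipsed): H–H eclipsed, H–OCH3 eclipsed, NH2–H eclipsed; 1.1 + 1.5 + 1.5 = 4.1 kcal/mol.
OCH3 at 180° (staggered): NH2–OCH3 gauche; 0.7 = 0.7 kcal/mol.
OCH3 at 240° (eclipsed): H–H eclipsed, H–H eclipsed, NH2–OCH3 eclipsed; 1.1 + 1.1 + 2.2 = 4.4 kcal/mol.
OCH3 at 300° (staggered): NH2–OCH3 gauche; 0.7 = 0.7 kcal/mol.
Max at 240° (4.4 kcal/mol), min at 60° (0.0 kcal/mol); barrier = 4.4 kcal/mol.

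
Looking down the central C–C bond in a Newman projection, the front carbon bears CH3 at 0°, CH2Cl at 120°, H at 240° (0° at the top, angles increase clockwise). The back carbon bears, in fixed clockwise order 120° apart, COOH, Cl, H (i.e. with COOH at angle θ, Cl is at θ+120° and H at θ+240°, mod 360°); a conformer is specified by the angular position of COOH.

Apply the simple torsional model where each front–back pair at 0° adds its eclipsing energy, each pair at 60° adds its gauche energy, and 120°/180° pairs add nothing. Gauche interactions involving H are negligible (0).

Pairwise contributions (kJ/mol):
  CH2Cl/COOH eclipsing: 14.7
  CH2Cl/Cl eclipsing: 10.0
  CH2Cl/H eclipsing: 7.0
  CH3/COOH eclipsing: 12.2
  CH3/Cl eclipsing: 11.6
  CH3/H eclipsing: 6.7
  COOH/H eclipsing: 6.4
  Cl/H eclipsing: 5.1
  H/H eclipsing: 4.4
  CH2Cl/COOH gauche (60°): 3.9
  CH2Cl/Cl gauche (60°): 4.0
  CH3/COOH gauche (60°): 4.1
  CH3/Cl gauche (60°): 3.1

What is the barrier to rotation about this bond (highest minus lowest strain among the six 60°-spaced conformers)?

COOH at 0° (eclipsed): CH3(0°)/COOH(0°) eclipsed 12.2; CH2Cl(120°)/Cl(120°) eclipsed 10.0; H(240°)/H(240°) eclipsed 4.4 → 26.6 kJ/mol.
COOH at 60° (staggered): CH3(0°)/COOH(60°) gauche 4.1; CH2Cl(120°)/COOH(60°) gauche 3.9; CH2Cl(120°)/Cl(180°) gauche 4.0 → 12.0 kJ/mol.
COOH at 120° (eclipsed): CH3(0°)/H(0°) eclipsed 6.7; CH2Cl(120°)/COOH(120°) eclipsed 14.7; H(240°)/Cl(240°) eclipsed 5.1 → 26.5 kJ/mol.
COOH at 180° (staggered): CH3(0°)/Cl(300°) gauche 3.1; CH2Cl(120°)/COOH(180°) gauche 3.9 → 7.0 kJ/mol.
COOH at 240° (eclipsed): CH3(0°)/Cl(0°) eclipsed 11.6; CH2Cl(120°)/H(120°) eclipsed 7.0; H(240°)/COOH(240°) eclipsed 6.4 → 25.0 kJ/mol.
COOH at 300° (staggered): CH3(0°)/COOH(300°) gauche 4.1; CH3(0°)/Cl(60°) gauche 3.1; CH2Cl(120°)/Cl(60°) gauche 4.0 → 11.2 kJ/mol.
Max at 0° (26.6 kJ/mol), min at 180° (7.0 kJ/mol); barrier = 19.6 kJ/mol.

19.6 kJ/mol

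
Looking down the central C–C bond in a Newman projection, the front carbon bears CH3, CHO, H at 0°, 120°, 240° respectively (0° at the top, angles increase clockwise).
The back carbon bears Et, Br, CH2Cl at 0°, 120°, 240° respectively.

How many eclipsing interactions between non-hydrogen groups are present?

2

Non-H eclipsing pairs: CH3(0°)/Et(0°); CHO(120°)/Br(120°) — 2 interactions.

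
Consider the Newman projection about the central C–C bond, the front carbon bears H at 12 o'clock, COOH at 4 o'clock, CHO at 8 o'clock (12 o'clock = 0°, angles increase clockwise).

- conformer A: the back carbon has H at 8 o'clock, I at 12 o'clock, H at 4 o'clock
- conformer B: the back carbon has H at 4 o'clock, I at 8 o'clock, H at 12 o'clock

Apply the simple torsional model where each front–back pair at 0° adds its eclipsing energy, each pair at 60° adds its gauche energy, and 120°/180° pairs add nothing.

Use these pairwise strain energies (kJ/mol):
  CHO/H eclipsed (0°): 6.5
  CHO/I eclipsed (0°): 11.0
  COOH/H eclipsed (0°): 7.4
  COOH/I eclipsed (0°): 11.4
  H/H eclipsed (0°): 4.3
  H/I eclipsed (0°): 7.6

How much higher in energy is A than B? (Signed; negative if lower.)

-1.2 kJ/mol

A is eclipsed. H at 0° is eclipsed with I at 0° (7.6); COOH at 120° is eclipsed with H at 120° (7.4); CHO at 240° is eclipsed with H at 240° (6.5). Total 21.5 kJ/mol.
B is eclipsed. H at 0° is eclipsed with H at 0° (4.3); COOH at 120° is eclipsed with H at 120° (7.4); CHO at 240° is eclipsed with I at 240° (11.0). Total 22.7 kJ/mol.
E(A) − E(B) = 21.5 − 22.7 = -1.2 kJ/mol.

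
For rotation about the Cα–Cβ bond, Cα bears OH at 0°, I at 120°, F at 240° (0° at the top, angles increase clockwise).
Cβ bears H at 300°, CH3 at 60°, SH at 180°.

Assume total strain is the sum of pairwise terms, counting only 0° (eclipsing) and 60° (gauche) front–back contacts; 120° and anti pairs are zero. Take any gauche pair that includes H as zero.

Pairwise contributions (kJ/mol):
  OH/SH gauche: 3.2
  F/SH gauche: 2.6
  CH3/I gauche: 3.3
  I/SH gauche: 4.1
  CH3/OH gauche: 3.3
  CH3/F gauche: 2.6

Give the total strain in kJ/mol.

13.3 kJ/mol

This conformer is staggered. OH at 0° is gauche with CH3 at 60° (3.3); I at 120° is gauche with CH3 at 60° (3.3); I at 120° is gauche with SH at 180° (4.1); F at 240° is gauche with SH at 180° (2.6). Total 13.3 kJ/mol.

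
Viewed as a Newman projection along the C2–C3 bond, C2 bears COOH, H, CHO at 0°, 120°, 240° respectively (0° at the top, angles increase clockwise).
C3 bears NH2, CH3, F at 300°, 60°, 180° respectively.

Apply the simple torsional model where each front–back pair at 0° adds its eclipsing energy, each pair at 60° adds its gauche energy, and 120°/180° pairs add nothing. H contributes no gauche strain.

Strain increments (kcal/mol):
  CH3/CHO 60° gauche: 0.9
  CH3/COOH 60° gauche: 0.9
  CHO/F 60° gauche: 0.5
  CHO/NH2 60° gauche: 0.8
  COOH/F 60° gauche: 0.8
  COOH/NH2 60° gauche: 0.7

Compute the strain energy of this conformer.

This conformer (staggered): COOH–NH2 gauche, COOH–CH3 gauche, CHO–NH2 gauche, CHO–F gauche; 0.7 + 0.9 + 0.8 + 0.5 = 2.9 kcal/mol.

2.9 kcal/mol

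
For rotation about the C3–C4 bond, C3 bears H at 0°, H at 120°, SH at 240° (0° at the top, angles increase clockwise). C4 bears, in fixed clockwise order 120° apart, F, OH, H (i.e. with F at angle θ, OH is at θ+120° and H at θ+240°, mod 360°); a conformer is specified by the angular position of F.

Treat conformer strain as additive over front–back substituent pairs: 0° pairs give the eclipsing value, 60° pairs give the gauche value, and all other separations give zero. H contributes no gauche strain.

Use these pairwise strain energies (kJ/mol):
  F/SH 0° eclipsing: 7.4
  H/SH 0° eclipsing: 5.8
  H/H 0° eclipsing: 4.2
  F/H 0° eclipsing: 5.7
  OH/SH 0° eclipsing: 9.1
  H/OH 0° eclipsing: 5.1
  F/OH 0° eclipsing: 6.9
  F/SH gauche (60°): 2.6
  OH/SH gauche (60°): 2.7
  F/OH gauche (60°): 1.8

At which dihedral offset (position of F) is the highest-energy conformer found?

120°

F at 0° (eclipsed): H(0°)/F(0°) eclipsed 5.7; H(120°)/OH(120°) eclipsed 5.1; SH(240°)/H(240°) eclipsed 5.8 → 16.6 kJ/mol.
F at 60° (staggered): SH(240°)/OH(180°) gauche 2.7 → 2.7 kJ/mol.
F at 120° (eclipsed): H(0°)/H(0°) eclipsed 4.2; H(120°)/F(120°) eclipsed 5.7; SH(240°)/OH(240°) eclipsed 9.1 → 19.0 kJ/mol.
F at 180° (staggered): SH(240°)/F(180°) gauche 2.6; SH(240°)/OH(300°) gauche 2.7 → 5.3 kJ/mol.
F at 240° (eclipsed): H(0°)/OH(0°) eclipsed 5.1; H(120°)/H(120°) eclipsed 4.2; SH(240°)/F(240°) eclipsed 7.4 → 16.7 kJ/mol.
F at 300° (staggered): SH(240°)/F(300°) gauche 2.6 → 2.6 kJ/mol.
The maximum (19.0 kJ/mol) occurs with F at 120°.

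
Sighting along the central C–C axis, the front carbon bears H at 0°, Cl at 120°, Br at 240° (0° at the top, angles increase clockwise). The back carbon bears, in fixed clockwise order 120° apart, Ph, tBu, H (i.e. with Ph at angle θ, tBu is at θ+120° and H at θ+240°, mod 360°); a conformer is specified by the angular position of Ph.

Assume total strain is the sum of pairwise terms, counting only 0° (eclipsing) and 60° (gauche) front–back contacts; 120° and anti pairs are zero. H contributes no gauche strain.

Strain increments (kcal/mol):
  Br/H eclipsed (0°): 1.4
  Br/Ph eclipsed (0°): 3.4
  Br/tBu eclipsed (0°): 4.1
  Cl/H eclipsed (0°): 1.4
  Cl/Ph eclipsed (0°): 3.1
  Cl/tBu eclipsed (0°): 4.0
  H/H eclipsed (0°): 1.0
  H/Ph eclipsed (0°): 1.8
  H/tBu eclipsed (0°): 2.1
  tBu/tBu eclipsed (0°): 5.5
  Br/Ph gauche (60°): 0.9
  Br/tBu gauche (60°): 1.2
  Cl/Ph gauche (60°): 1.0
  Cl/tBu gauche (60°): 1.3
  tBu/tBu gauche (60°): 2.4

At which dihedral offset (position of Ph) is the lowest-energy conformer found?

300°

Ph at 0° (eclipsed): H(0°)/Ph(0°) eclipsed 1.8; Cl(120°)/tBu(120°) eclipsed 4.0; Br(240°)/H(240°) eclipsed 1.4 → 7.2 kcal/mol.
Ph at 60° (staggered): Cl(120°)/Ph(60°) gauche 1.0; Cl(120°)/tBu(180°) gauche 1.3; Br(240°)/tBu(180°) gauche 1.2 → 3.5 kcal/mol.
Ph at 120° (eclipsed): H(0°)/H(0°) eclipsed 1.0; Cl(120°)/Ph(120°) eclipsed 3.1; Br(240°)/tBu(240°) eclipsed 4.1 → 8.2 kcal/mol.
Ph at 180° (staggered): Cl(120°)/Ph(180°) gauche 1.0; Br(240°)/Ph(180°) gauche 0.9; Br(240°)/tBu(300°) gauche 1.2 → 3.1 kcal/mol.
Ph at 240° (eclipsed): H(0°)/tBu(0°) eclipsed 2.1; Cl(120°)/H(120°) eclipsed 1.4; Br(240°)/Ph(240°) eclipsed 3.4 → 6.9 kcal/mol.
Ph at 300° (staggered): Cl(120°)/tBu(60°) gauche 1.3; Br(240°)/Ph(300°) gauche 0.9 → 2.2 kcal/mol.
The minimum (2.2 kcal/mol) occurs with Ph at 300°.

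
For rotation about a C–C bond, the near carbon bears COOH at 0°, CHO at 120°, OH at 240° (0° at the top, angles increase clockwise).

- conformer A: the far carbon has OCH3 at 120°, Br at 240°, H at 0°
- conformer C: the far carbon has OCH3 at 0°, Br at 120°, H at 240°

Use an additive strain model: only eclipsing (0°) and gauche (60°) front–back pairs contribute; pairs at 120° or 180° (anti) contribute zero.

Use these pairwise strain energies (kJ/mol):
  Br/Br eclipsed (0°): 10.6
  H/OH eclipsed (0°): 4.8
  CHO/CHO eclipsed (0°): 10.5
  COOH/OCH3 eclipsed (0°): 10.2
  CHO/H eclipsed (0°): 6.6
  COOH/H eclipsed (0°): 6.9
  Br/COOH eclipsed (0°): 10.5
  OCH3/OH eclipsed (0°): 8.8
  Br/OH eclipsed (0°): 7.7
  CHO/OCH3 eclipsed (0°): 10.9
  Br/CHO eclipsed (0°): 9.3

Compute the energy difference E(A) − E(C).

+1.2 kJ/mol

A (eclipsed): COOH–H eclipsed, CHO–OCH3 eclipsed, OH–Br eclipsed; 6.9 + 10.9 + 7.7 = 25.5 kJ/mol.
C (eclipsed): COOH–OCH3 eclipsed, CHO–Br eclipsed, OH–H eclipsed; 10.2 + 9.3 + 4.8 = 24.3 kJ/mol.
E(A) − E(C) = 25.5 − 24.3 = +1.2 kJ/mol.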